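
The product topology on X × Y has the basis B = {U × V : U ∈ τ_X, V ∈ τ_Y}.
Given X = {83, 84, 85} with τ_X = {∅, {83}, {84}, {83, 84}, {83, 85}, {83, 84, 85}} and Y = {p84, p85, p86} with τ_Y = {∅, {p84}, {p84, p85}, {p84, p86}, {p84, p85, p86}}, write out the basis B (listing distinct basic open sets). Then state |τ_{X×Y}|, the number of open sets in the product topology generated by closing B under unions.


Basis B = {∅ × ∅, {83} × {p84}, {84} × {p84}, {83} × {p84, p85}, {83} × {p84, p86}, {83, 84} × {p84}, {83, 85} × {p84}, {84} × {p84, p85}, {84} × {p84, p86}, {83} × {p84, p85, p86}, {83, 84, 85} × {p84}, {84} × {p84, p85, p86}, {83, 84} × {p84, p85}, {83, 85} × {p84, p85}, {83, 84} × {p84, p86}, {83, 85} × {p84, p86}, {83, 84} × {p84, p85, p86}, {83, 85} × {p84, p85, p86}, {83, 84, 85} × {p84, p85}, {83, 84, 85} × {p84, p86}, {83, 84, 85} × {p84, p85, p86}}; |τ_{X×Y}| = 70.

Enumerate products U × V with U ∈ τ_X, V ∈ τ_Y (deduplicated):
  ∅ × ∅ = {} (∅)
  {83} × {p84} = {(83,p84)}
  {84} × {p84} = {(84,p84)}
  {83} × {p84, p85} = {(83,p84), (83,p85)}
  {83} × {p84, p86} = {(83,p84), (83,p86)}
  {83, 84} × {p84} = {(83,p84), (84,p84)}
  {83, 85} × {p84} = {(83,p84), (85,p84)}
  {84} × {p84, p85} = {(84,p84), (84,p85)}
  {84} × {p84, p86} = {(84,p84), (84,p86)}
  {83} × {p84, p85, p86} = {(83,p84), (83,p85), (83,p86)}
  {83, 84, 85} × {p84} = {(83,p84), (84,p84), (85,p84)}
  {84} × {p84, p85, p86} = {(84,p84), (84,p85), (84,p86)}
  {83, 84} × {p84, p85} = {(83,p84), (83,p85), (84,p84), (84,p85)}
  {83, 85} × {p84, p85} = {(83,p84), (83,p85), (85,p84), (85,p85)}
  {83, 84} × {p84, p86} = {(83,p84), (83,p86), (84,p84), (84,p86)}
  {83, 85} × {p84, p86} = {(83,p84), (83,p86), (85,p84), (85,p86)}
  {83, 84} × {p84, p85, p86} = {(83,p84), (83,p85), (83,p86), (84,p84), (84,p85), (84,p86)}
  {83, 85} × {p84, p85, p86} = {(83,p84), (83,p85), (83,p86), (85,p84), (85,p85), (85,p86)}
  {83, 84, 85} × {p84, p85} = {(83,p84), (83,p85), (84,p84), (84,p85), (85,p84), (85,p85)}
  {83, 84, 85} × {p84, p86} = {(83,p84), (83,p86), (84,p84), (84,p86), (85,p84), (85,p86)}
  {83, 84, 85} × {p84, p85, p86} = {(83,p84), (83,p85), (83,p86), (84,p84), (84,p85), (84,p86), (85,p84), (85,p85), (85,p86)}
These 21 distinct sets form the basis B.
Close under arbitrary unions to get τ_{X×Y}; counting gives |τ_{X×Y}| = 70.


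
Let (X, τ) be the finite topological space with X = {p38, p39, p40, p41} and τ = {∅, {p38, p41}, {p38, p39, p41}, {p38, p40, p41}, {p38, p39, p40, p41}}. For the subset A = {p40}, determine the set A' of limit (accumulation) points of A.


A' = ∅

For each x ∈ X, list the open sets U ∈ τ with x ∈ U, then check whether U ∩ (A ∖ {x}) ≠ ∅ for every such U.
  x = p38: open {p38, p41} ∋ x has {p38, p41} ∩ (A ∖ {p38}) = ∅, so x is NOT a limit point.
  x = p39: open {p38, p39, p41} ∋ x has {p38, p39, p41} ∩ (A ∖ {p39}) = ∅, so x is NOT a limit point.
  x = p40: open {p38, p40, p41} ∋ x has {p38, p40, p41} ∩ (A ∖ {p40}) = ∅, so x is NOT a limit point.
  x = p41: open {p38, p41} ∋ x has {p38, p41} ∩ (A ∖ {p41}) = ∅, so x is NOT a limit point.
Collecting: A' = ∅.


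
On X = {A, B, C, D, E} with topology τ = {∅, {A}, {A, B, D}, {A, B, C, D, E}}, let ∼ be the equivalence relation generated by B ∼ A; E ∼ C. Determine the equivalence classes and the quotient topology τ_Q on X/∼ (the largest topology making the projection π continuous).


X/∼ = {[A=B], [C=E], [D]}; |τ_Q| = 3.

Equivalence classes: [A=B], [C=E], [D].
Quotient map π: X → X/∼ sends A ↦ [A=B], B ↦ [A=B], C ↦ [C=E], D ↦ [D], E ↦ [C=E].
For each subset V ⊆ X/∼, compute π^{-1}(V) ⊆ X and check whether π^{-1}(V) ∈ τ. V is open in τ_Q iff π^{-1}(V) ∈ τ.
  V = {}: π^{-1}(V) = ∅ ∈ τ ✓.
  V = {[A=B]}: π^{-1}(V) = {A, B} ∉ τ ✗.
  V = {[C=E]}: π^{-1}(V) = {C, E} ∉ τ ✗.
  V = {[A=B], [C=E]}: π^{-1}(V) = {A, B, C, E} ∉ τ ✗.
  V = {[D]}: π^{-1}(V) = {D} ∉ τ ✗.
  V = {[A=B], [D]}: π^{-1}(V) = {A, B, D} ∈ τ ✓.
  V = {[C=E], [D]}: π^{-1}(V) = {C, D, E} ∉ τ ✗.
  V = {[A=B], [C=E], [D]}: π^{-1}(V) = {A, B, C, D, E} ∈ τ ✓.
Open sets in the quotient: τ_Q = {{}, {[A=B], [D]}, {[A=B], [C=E], [D]}} (3 elements).


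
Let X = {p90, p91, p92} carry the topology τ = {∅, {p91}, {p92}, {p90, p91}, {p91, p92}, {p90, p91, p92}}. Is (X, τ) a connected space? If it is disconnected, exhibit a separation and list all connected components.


(X, τ) is disconnected; components = [{p92}, {p90, p91}].

Find clopen sets (U ∈ τ with X ∖ U ∈ τ):
  U = ∅, X ∖ U = {p90, p91, p92} — both open, so U is clopen.
  U = {p92}, X ∖ U = {p90, p91} — both open, so U is clopen.
  U = {p90, p91}, X ∖ U = {p92} — both open, so U is clopen.
  U = {p90, p91, p92}, X ∖ U = ∅ — both open, so U is clopen.
Nontrivial clopen(s) exist: e.g. {p92}. So (X, τ) is disconnected.
Compute connected components by grouping points that agree on all clopens:
  component: {p92}
  component: {p90, p91}


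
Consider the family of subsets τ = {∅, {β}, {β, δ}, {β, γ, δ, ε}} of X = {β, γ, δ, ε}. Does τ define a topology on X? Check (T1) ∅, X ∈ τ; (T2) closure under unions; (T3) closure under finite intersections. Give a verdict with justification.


τ IS a topology on X.

Axiom (T1): ∅ ∈ τ? Yes; X ∈ τ? Yes.
Axiom (T2/T3): check pairwise unions and intersections of members of τ.
All pairwise intersections and unions checked — each lies in τ. Therefore τ satisfies (T1), (T2), (T3): it IS a topology on X.


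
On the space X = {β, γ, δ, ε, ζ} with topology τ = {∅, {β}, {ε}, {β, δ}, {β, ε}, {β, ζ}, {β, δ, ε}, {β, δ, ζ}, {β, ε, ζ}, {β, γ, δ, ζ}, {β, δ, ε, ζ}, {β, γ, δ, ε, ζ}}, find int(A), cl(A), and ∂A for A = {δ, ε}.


int(A) = {ε}, cl(A) = {γ, δ, ε}, ∂A = {γ, δ}.

Closed sets in (X, τ) are complements of opens:
  closed(X, τ) = {∅, {γ}, {ε}, {γ, δ}, {γ, ε}, {γ, ζ}, {γ, δ, ε}, {γ, δ, ζ}, {γ, ε, ζ}, {β, γ, δ, ζ}, {γ, δ, ε, ζ}, {β, γ, δ, ε, ζ}}.
int(A) = ⋃ {U ∈ τ : U ⊆ A}. Opens contained in A: ∅, {ε}.
Taking the union of these: int(A) = {ε}.
cl(A) = ⋂ {C closed : A ⊆ C}. Closed sets containing A: {γ, δ, ε}, {γ, δ, ε, ζ}, {β, γ, δ, ε, ζ}.
Intersecting these: cl(A) = {γ, δ, ε}.
∂A = cl(A) ∖ int(A) = {γ, δ, ε} ∖ {ε} = {γ, δ}.


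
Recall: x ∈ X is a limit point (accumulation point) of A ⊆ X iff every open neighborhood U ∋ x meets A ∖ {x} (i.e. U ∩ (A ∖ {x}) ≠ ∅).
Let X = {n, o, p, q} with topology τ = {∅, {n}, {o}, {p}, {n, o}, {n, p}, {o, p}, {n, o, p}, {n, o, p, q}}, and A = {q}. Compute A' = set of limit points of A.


A' = ∅

For each x ∈ X, list the open sets U ∈ τ with x ∈ U, then check whether U ∩ (A ∖ {x}) ≠ ∅ for every such U.
  x = n: open {n} ∋ x has {n} ∩ (A ∖ {n}) = ∅, so x is NOT a limit point.
  x = o: open {o} ∋ x has {o} ∩ (A ∖ {o}) = ∅, so x is NOT a limit point.
  x = p: open {p} ∋ x has {p} ∩ (A ∖ {p}) = ∅, so x is NOT a limit point.
  x = q: open {n, o, p, q} ∋ x has {n, o, p, q} ∩ (A ∖ {q}) = ∅, so x is NOT a limit point.
Collecting: A' = ∅.


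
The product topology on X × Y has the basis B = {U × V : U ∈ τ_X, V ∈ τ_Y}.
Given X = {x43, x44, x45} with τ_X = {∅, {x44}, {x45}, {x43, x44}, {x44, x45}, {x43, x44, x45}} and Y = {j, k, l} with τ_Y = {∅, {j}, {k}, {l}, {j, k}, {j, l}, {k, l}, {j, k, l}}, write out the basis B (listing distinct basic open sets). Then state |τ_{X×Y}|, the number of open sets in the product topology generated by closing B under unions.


Basis B = {∅ × ∅, {x44} × {j}, {x44} × {k}, {x44} × {l}, {x45} × {j}, {x45} × {k}, {x45} × {l}, {x43, x44} × {j}, {x43, x44} × {k}, {x43, x44} × {l}, {x44} × {j, k}, {x44} × {j, l}, {x44, x45} × {j}, {x44} × {k, l}, {x44, x45} × {k}, {x44, x45} × {l}, {x45} × {j, k}, {x45} × {j, l}, {x45} × {k, l}, {x43, x44, x45} × {j}, {x43, x44, x45} × {k}, {x43, x44, x45} × {l}, {x44} × {j, k, l}, {x45} × {j, k, l}, {x43, x44} × {j, k}, {x43, x44} × {j, l}, {x43, x44} × {k, l}, {x44, x45} × {j, k}, {x44, x45} × {j, l}, {x44, x45} × {k, l}, {x43, x44} × {j, k, l}, {x43, x44, x45} × {j, k}, {x43, x44, x45} × {j, l}, {x43, x44, x45} × {k, l}, {x44, x45} × {j, k, l}, {x43, x44, x45} × {j, k, l}}; |τ_{X×Y}| = 216.

Enumerate products U × V with U ∈ τ_X, V ∈ τ_Y (deduplicated):
  ∅ × ∅ = {} (∅)
  {x44} × {j} = {(x44,j)}
  {x44} × {k} = {(x44,k)}
  {x44} × {l} = {(x44,l)}
  {x45} × {j} = {(x45,j)}
  {x45} × {k} = {(x45,k)}
  {x45} × {l} = {(x45,l)}
  {x43, x44} × {j} = {(x43,j), (x44,j)}
  {x43, x44} × {k} = {(x43,k), (x44,k)}
  {x43, x44} × {l} = {(x43,l), (x44,l)}
  {x44} × {j, k} = {(x44,j), (x44,k)}
  {x44} × {j, l} = {(x44,j), (x44,l)}
  {x44, x45} × {j} = {(x44,j), (x45,j)}
  {x44} × {k, l} = {(x44,k), (x44,l)}
  {x44, x45} × {k} = {(x44,k), (x45,k)}
  {x44, x45} × {l} = {(x44,l), (x45,l)}
  {x45} × {j, k} = {(x45,j), (x45,k)}
  {x45} × {j, l} = {(x45,j), (x45,l)}
  {x45} × {k, l} = {(x45,k), (x45,l)}
  {x43, x44, x45} × {j} = {(x43,j), (x44,j), (x45,j)}
  {x43, x44, x45} × {k} = {(x43,k), (x44,k), (x45,k)}
  {x43, x44, x45} × {l} = {(x43,l), (x44,l), (x45,l)}
  {x44} × {j, k, l} = {(x44,j), (x44,k), (x44,l)}
  {x45} × {j, k, l} = {(x45,j), (x45,k), (x45,l)}
  {x43, x44} × {j, k} = {(x43,j), (x43,k), (x44,j), (x44,k)}
  {x43, x44} × {j, l} = {(x43,j), (x43,l), (x44,j), (x44,l)}
  {x43, x44} × {k, l} = {(x43,k), (x43,l), (x44,k), (x44,l)}
  {x44, x45} × {j, k} = {(x44,j), (x44,k), (x45,j), (x45,k)}
  {x44, x45} × {j, l} = {(x44,j), (x44,l), (x45,j), (x45,l)}
  {x44, x45} × {k, l} = {(x44,k), (x44,l), (x45,k), (x45,l)}
  {x43, x44} × {j, k, l} = {(x43,j), (x43,k), (x43,l), (x44,j), (x44,k), (x44,l)}
  {x43, x44, x45} × {j, k} = {(x43,j), (x43,k), (x44,j), (x44,k), (x45,j), (x45,k)}
  {x43, x44, x45} × {j, l} = {(x43,j), (x43,l), (x44,j), (x44,l), (x45,j), (x45,l)}
  {x43, x44, x45} × {k, l} = {(x43,k), (x43,l), (x44,k), (x44,l), (x45,k), (x45,l)}
  {x44, x45} × {j, k, l} = {(x44,j), (x44,k), (x44,l), (x45,j), (x45,k), (x45,l)}
  {x43, x44, x45} × {j, k, l} = {(x43,j), (x43,k), (x43,l), (x44,j), (x44,k), (x44,l), (x45,j), (x45,k), (x45,l)}
These 36 distinct sets form the basis B.
Close under arbitrary unions to get τ_{X×Y}; counting gives |τ_{X×Y}| = 216.


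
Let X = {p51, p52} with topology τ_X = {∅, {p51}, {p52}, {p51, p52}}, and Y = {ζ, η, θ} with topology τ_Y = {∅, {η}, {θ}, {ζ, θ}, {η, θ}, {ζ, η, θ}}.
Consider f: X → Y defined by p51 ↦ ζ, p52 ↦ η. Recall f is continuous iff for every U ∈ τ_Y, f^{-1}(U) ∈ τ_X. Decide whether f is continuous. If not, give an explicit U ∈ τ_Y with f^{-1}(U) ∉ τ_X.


f IS continuous.

Compute f^{-1}(U) for each U ∈ τ_Y:
  U = ∅: f^{-1}(U) = ∅ ∈ τ_X ✓.
  U = {η}: f^{-1}(U) = {p52} ∈ τ_X ✓.
  U = {θ}: f^{-1}(U) = ∅ ∈ τ_X ✓.
  U = {ζ, θ}: f^{-1}(U) = {p51} ∈ τ_X ✓.
  U = {η, θ}: f^{-1}(U) = {p52} ∈ τ_X ✓.
  U = {ζ, η, θ}: f^{-1}(U) = {p51, p52} ∈ τ_X ✓.
Every preimage lies in τ_X, so f IS continuous.


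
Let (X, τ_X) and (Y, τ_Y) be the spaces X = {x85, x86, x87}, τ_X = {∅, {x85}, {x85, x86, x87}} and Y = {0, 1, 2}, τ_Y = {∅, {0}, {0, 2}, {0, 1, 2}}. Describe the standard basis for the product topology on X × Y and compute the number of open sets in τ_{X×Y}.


Basis B = {∅ × ∅, {x85} × {0}, {x85} × {0, 2}, {x85} × {0, 1, 2}, {x85, x86, x87} × {0}, {x85, x86, x87} × {0, 2}, {x85, x86, x87} × {0, 1, 2}}; |τ_{X×Y}| = 10.

Enumerate products U × V with U ∈ τ_X, V ∈ τ_Y (deduplicated):
  ∅ × ∅ = {} (∅)
  {x85} × {0} = {(x85,0)}
  {x85} × {0, 2} = {(x85,0), (x85,2)}
  {x85} × {0, 1, 2} = {(x85,0), (x85,1), (x85,2)}
  {x85, x86, x87} × {0} = {(x85,0), (x86,0), (x87,0)}
  {x85, x86, x87} × {0, 2} = {(x85,0), (x85,2), (x86,0), (x86,2), (x87,0), (x87,2)}
  {x85, x86, x87} × {0, 1, 2} = {(x85,0), (x85,1), (x85,2), (x86,0), (x86,1), (x86,2), (x87,0), (x87,1), (x87,2)}
These 7 distinct sets form the basis B.
Close under arbitrary unions to get τ_{X×Y}; counting gives |τ_{X×Y}| = 10.


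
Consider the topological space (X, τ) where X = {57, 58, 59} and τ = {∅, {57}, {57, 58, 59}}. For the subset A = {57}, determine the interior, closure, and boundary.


int(A) = {57}, cl(A) = {57, 58, 59}, ∂A = {58, 59}.

Closed sets in (X, τ) are complements of opens:
  closed(X, τ) = {∅, {58, 59}, {57, 58, 59}}.
int(A) = ⋃ {U ∈ τ : U ⊆ A}. Opens contained in A: ∅, {57}.
Taking the union of these: int(A) = {57}.
cl(A) = ⋂ {C closed : A ⊆ C}. Closed sets containing A: {57, 58, 59}.
Intersecting these: cl(A) = {57, 58, 59}.
∂A = cl(A) ∖ int(A) = {57, 58, 59} ∖ {57} = {58, 59}.


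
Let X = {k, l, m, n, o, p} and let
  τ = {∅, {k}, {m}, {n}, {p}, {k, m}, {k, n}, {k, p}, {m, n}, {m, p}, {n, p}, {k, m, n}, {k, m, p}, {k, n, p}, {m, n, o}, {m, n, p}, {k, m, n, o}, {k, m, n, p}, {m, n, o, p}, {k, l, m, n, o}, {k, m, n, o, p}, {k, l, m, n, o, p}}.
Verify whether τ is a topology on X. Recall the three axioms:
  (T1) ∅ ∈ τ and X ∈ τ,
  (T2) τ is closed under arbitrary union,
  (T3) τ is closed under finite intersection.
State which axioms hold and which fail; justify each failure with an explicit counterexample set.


τ IS a topology on X.

Axiom (T1): ∅ ∈ τ? Yes; X ∈ τ? Yes.
Axiom (T2/T3): check pairwise unions and intersections of members of τ.
All pairwise intersections and unions checked — each lies in τ. Therefore τ satisfies (T1), (T2), (T3): it IS a topology on X.


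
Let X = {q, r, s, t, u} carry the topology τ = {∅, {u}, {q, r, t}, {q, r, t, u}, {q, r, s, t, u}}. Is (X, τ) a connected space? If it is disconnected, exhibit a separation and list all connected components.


(X, τ) is connected.

Find clopen sets (U ∈ τ with X ∖ U ∈ τ):
  U = ∅, X ∖ U = {q, r, s, t, u} — both open, so U is clopen.
  U = {q, r, s, t, u}, X ∖ U = ∅ — both open, so U is clopen.
Only trivial clopens (∅ and X) exist, so (X, τ) is connected.
Compute connected components by grouping points that agree on all clopens:
  component: {q, r, s, t, u}


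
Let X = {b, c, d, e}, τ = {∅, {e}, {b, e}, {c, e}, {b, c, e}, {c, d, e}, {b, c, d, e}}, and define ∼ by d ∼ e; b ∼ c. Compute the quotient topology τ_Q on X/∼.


X/∼ = {[b=c], [d=e]}; |τ_Q| = 2.

Equivalence classes: [b=c], [d=e].
Quotient map π: X → X/∼ sends b ↦ [b=c], c ↦ [b=c], d ↦ [d=e], e ↦ [d=e].
For each subset V ⊆ X/∼, compute π^{-1}(V) ⊆ X and check whether π^{-1}(V) ∈ τ. V is open in τ_Q iff π^{-1}(V) ∈ τ.
  V = {}: π^{-1}(V) = ∅ ∈ τ ✓.
  V = {[b=c]}: π^{-1}(V) = {b, c} ∉ τ ✗.
  V = {[d=e]}: π^{-1}(V) = {d, e} ∉ τ ✗.
  V = {[b=c], [d=e]}: π^{-1}(V) = {b, c, d, e} ∈ τ ✓.
Open sets in the quotient: τ_Q = {{}, {[b=c], [d=e]}} (2 elements).


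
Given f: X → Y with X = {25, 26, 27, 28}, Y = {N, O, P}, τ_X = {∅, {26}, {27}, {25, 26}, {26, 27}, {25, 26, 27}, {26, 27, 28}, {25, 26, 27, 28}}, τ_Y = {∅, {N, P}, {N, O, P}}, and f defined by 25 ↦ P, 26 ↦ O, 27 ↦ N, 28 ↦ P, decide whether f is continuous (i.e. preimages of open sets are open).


f is NOT continuous.

Compute f^{-1}(U) for each U ∈ τ_Y:
  U = ∅: f^{-1}(U) = ∅ ∈ τ_X ✓.
  U = {N, P}: f^{-1}(U) = {25, 27, 28} ∉ τ_X ✗.
  U = {N, O, P}: f^{-1}(U) = {25, 26, 27, 28} ∈ τ_X ✓.
Found U = {N, P} with f^{-1}(U) = {25, 27, 28} not in τ_X. Therefore f is NOT continuous.


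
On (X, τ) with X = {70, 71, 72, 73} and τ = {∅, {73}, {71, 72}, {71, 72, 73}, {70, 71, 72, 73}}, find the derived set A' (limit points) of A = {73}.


A' = {70}

For each x ∈ X, list the open sets U ∈ τ with x ∈ U, then check whether U ∩ (A ∖ {x}) ≠ ∅ for every such U.
  x = 70: opens ∋ x are {70, 71, 72, 73}; each meets A ∖ {70}, so x IS a limit point.
  x = 71: open {71, 72} ∋ x has {71, 72} ∩ (A ∖ {71}) = ∅, so x is NOT a limit point.
  x = 72: open {71, 72} ∋ x has {71, 72} ∩ (A ∖ {72}) = ∅, so x is NOT a limit point.
  x = 73: open {73} ∋ x has {73} ∩ (A ∖ {73}) = ∅, so x is NOT a limit point.
Collecting: A' = {70}.


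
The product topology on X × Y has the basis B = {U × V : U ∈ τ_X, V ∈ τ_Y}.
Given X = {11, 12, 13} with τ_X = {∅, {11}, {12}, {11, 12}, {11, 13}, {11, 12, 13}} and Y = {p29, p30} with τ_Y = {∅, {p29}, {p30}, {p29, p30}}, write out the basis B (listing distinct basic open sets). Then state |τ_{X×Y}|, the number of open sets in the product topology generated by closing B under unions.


Basis B = {∅ × ∅, {11} × {p29}, {11} × {p30}, {12} × {p29}, {12} × {p30}, {11} × {p29, p30}, {11, 12} × {p29}, {11, 13} × {p29}, {11, 12} × {p30}, {11, 13} × {p30}, {12} × {p29, p30}, {11, 12, 13} × {p29}, {11, 12, 13} × {p30}, {11, 12} × {p29, p30}, {11, 13} × {p29, p30}, {11, 12, 13} × {p29, p30}}; |τ_{X×Y}| = 36.

Enumerate products U × V with U ∈ τ_X, V ∈ τ_Y (deduplicated):
  ∅ × ∅ = {} (∅)
  {11} × {p29} = {(11,p29)}
  {11} × {p30} = {(11,p30)}
  {12} × {p29} = {(12,p29)}
  {12} × {p30} = {(12,p30)}
  {11} × {p29, p30} = {(11,p29), (11,p30)}
  {11, 12} × {p29} = {(11,p29), (12,p29)}
  {11, 13} × {p29} = {(11,p29), (13,p29)}
  {11, 12} × {p30} = {(11,p30), (12,p30)}
  {11, 13} × {p30} = {(11,p30), (13,p30)}
  {12} × {p29, p30} = {(12,p29), (12,p30)}
  {11, 12, 13} × {p29} = {(11,p29), (12,p29), (13,p29)}
  {11, 12, 13} × {p30} = {(11,p30), (12,p30), (13,p30)}
  {11, 12} × {p29, p30} = {(11,p29), (11,p30), (12,p29), (12,p30)}
  {11, 13} × {p29, p30} = {(11,p29), (11,p30), (13,p29), (13,p30)}
  {11, 12, 13} × {p29, p30} = {(11,p29), (11,p30), (12,p29), (12,p30), (13,p29), (13,p30)}
These 16 distinct sets form the basis B.
Close under arbitrary unions to get τ_{X×Y}; counting gives |τ_{X×Y}| = 36.


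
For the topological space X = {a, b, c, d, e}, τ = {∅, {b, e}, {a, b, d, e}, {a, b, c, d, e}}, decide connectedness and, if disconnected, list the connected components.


(X, τ) is connected.

Find clopen sets (U ∈ τ with X ∖ U ∈ τ):
  U = ∅, X ∖ U = {a, b, c, d, e} — both open, so U is clopen.
  U = {a, b, c, d, e}, X ∖ U = ∅ — both open, so U is clopen.
Only trivial clopens (∅ and X) exist, so (X, τ) is connected.
Compute connected components by grouping points that agree on all clopens:
  component: {a, b, c, d, e}


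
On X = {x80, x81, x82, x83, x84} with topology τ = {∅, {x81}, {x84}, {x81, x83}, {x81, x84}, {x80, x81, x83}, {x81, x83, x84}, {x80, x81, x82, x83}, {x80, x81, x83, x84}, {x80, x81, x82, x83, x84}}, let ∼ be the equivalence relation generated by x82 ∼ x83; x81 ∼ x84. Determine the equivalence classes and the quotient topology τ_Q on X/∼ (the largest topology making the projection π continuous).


X/∼ = {[x80], [x81=x84], [x82=x83]}; |τ_Q| = 3.

Equivalence classes: [x80], [x81=x84], [x82=x83].
Quotient map π: X → X/∼ sends x80 ↦ [x80], x81 ↦ [x81=x84], x82 ↦ [x82=x83], x83 ↦ [x82=x83], x84 ↦ [x81=x84].
For each subset V ⊆ X/∼, compute π^{-1}(V) ⊆ X and check whether π^{-1}(V) ∈ τ. V is open in τ_Q iff π^{-1}(V) ∈ τ.
  V = {}: π^{-1}(V) = ∅ ∈ τ ✓.
  V = {[x80]}: π^{-1}(V) = {x80} ∉ τ ✗.
  V = {[x81=x84]}: π^{-1}(V) = {x81, x84} ∈ τ ✓.
  V = {[x80], [x81=x84]}: π^{-1}(V) = {x80, x81, x84} ∉ τ ✗.
  V = {[x82=x83]}: π^{-1}(V) = {x82, x83} ∉ τ ✗.
  V = {[x80], [x82=x83]}: π^{-1}(V) = {x80, x82, x83} ∉ τ ✗.
  V = {[x81=x84], [x82=x83]}: π^{-1}(V) = {x81, x82, x83, x84} ∉ τ ✗.
  V = {[x80], [x81=x84], [x82=x83]}: π^{-1}(V) = {x80, x81, x82, x83, x84} ∈ τ ✓.
Open sets in the quotient: τ_Q = {{}, {[x81=x84]}, {[x80], [x81=x84], [x82=x83]}} (3 elements).


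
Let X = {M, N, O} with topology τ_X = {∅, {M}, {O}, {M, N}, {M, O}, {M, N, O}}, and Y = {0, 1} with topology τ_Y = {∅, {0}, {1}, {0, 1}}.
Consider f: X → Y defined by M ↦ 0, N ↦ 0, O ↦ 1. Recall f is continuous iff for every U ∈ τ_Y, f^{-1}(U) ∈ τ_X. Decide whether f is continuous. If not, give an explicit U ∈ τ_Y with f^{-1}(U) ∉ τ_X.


f IS continuous.

Compute f^{-1}(U) for each U ∈ τ_Y:
  U = ∅: f^{-1}(U) = ∅ ∈ τ_X ✓.
  U = {0}: f^{-1}(U) = {M, N} ∈ τ_X ✓.
  U = {1}: f^{-1}(U) = {O} ∈ τ_X ✓.
  U = {0, 1}: f^{-1}(U) = {M, N, O} ∈ τ_X ✓.
Every preimage lies in τ_X, so f IS continuous.


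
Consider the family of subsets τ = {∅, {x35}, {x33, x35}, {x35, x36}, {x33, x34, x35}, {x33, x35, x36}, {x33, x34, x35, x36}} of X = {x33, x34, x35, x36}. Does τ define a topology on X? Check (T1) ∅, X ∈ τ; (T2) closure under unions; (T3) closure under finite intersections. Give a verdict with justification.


τ IS a topology on X.

Axiom (T1): ∅ ∈ τ? Yes; X ∈ τ? Yes.
Axiom (T2/T3): check pairwise unions and intersections of members of τ.
All pairwise intersections and unions checked — each lies in τ. Therefore τ satisfies (T1), (T2), (T3): it IS a topology on X.


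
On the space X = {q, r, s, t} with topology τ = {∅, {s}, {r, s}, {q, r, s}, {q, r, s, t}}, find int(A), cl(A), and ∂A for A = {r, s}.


int(A) = {r, s}, cl(A) = {q, r, s, t}, ∂A = {q, t}.

Closed sets in (X, τ) are complements of opens:
  closed(X, τ) = {∅, {t}, {q, t}, {q, r, t}, {q, r, s, t}}.
int(A) = ⋃ {U ∈ τ : U ⊆ A}. Opens contained in A: ∅, {s}, {r, s}.
Taking the union of these: int(A) = {r, s}.
cl(A) = ⋂ {C closed : A ⊆ C}. Closed sets containing A: {q, r, s, t}.
Intersecting these: cl(A) = {q, r, s, t}.
∂A = cl(A) ∖ int(A) = {q, r, s, t} ∖ {r, s} = {q, t}.


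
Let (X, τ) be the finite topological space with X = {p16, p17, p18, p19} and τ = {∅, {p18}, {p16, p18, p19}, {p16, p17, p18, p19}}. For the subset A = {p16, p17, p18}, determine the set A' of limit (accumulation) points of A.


A' = {p16, p17, p19}

For each x ∈ X, list the open sets U ∈ τ with x ∈ U, then check whether U ∩ (A ∖ {x}) ≠ ∅ for every such U.
  x = p16: opens ∋ x are {p16, p18, p19}, {p16, p17, p18, p19}; each meets A ∖ {p16}, so x IS a limit point.
  x = p17: opens ∋ x are {p16, p17, p18, p19}; each meets A ∖ {p17}, so x IS a limit point.
  x = p18: open {p18} ∋ x has {p18} ∩ (A ∖ {p18}) = ∅, so x is NOT a limit point.
  x = p19: opens ∋ x are {p16, p18, p19}, {p16, p17, p18, p19}; each meets A ∖ {p19}, so x IS a limit point.
Collecting: A' = {p16, p17, p19}.


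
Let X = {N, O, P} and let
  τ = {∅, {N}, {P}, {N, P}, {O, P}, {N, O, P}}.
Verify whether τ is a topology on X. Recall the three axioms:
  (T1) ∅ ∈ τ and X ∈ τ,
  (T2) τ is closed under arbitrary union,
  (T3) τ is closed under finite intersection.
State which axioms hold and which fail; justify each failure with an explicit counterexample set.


τ IS a topology on X.

Axiom (T1): ∅ ∈ τ? Yes; X ∈ τ? Yes.
Axiom (T2/T3): check pairwise unions and intersections of members of τ.
All pairwise intersections and unions checked — each lies in τ. Therefore τ satisfies (T1), (T2), (T3): it IS a topology on X.


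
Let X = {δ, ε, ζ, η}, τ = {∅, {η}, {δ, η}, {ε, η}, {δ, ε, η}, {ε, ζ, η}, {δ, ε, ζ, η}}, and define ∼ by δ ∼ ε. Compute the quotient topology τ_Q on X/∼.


X/∼ = {[δ=ε], [ζ], [η]}; |τ_Q| = 4.

Equivalence classes: [δ=ε], [ζ], [η].
Quotient map π: X → X/∼ sends δ ↦ [δ=ε], ε ↦ [δ=ε], ζ ↦ [ζ], η ↦ [η].
For each subset V ⊆ X/∼, compute π^{-1}(V) ⊆ X and check whether π^{-1}(V) ∈ τ. V is open in τ_Q iff π^{-1}(V) ∈ τ.
  V = {}: π^{-1}(V) = ∅ ∈ τ ✓.
  V = {[δ=ε]}: π^{-1}(V) = {δ, ε} ∉ τ ✗.
  V = {[ζ]}: π^{-1}(V) = {ζ} ∉ τ ✗.
  V = {[δ=ε], [ζ]}: π^{-1}(V) = {δ, ε, ζ} ∉ τ ✗.
  V = {[η]}: π^{-1}(V) = {η} ∈ τ ✓.
  V = {[δ=ε], [η]}: π^{-1}(V) = {δ, ε, η} ∈ τ ✓.
  V = {[ζ], [η]}: π^{-1}(V) = {ζ, η} ∉ τ ✗.
  V = {[δ=ε], [ζ], [η]}: π^{-1}(V) = {δ, ε, ζ, η} ∈ τ ✓.
Open sets in the quotient: τ_Q = {{}, {[η]}, {[δ=ε], [η]}, {[δ=ε], [ζ], [η]}} (4 elements).


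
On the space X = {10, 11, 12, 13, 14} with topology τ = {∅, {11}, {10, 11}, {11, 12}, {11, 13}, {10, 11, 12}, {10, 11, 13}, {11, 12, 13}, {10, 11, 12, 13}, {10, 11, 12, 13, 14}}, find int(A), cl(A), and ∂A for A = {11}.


int(A) = {11}, cl(A) = {10, 11, 12, 13, 14}, ∂A = {10, 12, 13, 14}.

Closed sets in (X, τ) are complements of opens:
  closed(X, τ) = {∅, {14}, {10, 14}, {12, 14}, {13, 14}, {10, 12, 14}, {10, 13, 14}, {12, 13, 14}, {10, 12, 13, 14}, {10, 11, 12, 13, 14}}.
int(A) = ⋃ {U ∈ τ : U ⊆ A}. Opens contained in A: ∅, {11}.
Taking the union of these: int(A) = {11}.
cl(A) = ⋂ {C closed : A ⊆ C}. Closed sets containing A: {10, 11, 12, 13, 14}.
Intersecting these: cl(A) = {10, 11, 12, 13, 14}.
∂A = cl(A) ∖ int(A) = {10, 11, 12, 13, 14} ∖ {11} = {10, 12, 13, 14}.


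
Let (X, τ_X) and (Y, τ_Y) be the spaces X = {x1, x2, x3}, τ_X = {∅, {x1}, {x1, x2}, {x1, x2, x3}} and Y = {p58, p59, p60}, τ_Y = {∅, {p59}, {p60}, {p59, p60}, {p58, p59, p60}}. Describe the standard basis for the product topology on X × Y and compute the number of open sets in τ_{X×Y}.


Basis B = {∅ × ∅, {x1} × {p59}, {x1} × {p60}, {x1} × {p59, p60}, {x1, x2} × {p59}, {x1, x2} × {p60}, {x1} × {p58, p59, p60}, {x1, x2, x3} × {p59}, {x1, x2, x3} × {p60}, {x1, x2} × {p59, p60}, {x1, x2} × {p58, p59, p60}, {x1, x2, x3} × {p59, p60}, {x1, x2, x3} × {p58, p59, p60}}; |τ_{X×Y}| = 30.

Enumerate products U × V with U ∈ τ_X, V ∈ τ_Y (deduplicated):
  ∅ × ∅ = {} (∅)
  {x1} × {p59} = {(x1,p59)}
  {x1} × {p60} = {(x1,p60)}
  {x1} × {p59, p60} = {(x1,p59), (x1,p60)}
  {x1, x2} × {p59} = {(x1,p59), (x2,p59)}
  {x1, x2} × {p60} = {(x1,p60), (x2,p60)}
  {x1} × {p58, p59, p60} = {(x1,p58), (x1,p59), (x1,p60)}
  {x1, x2, x3} × {p59} = {(x1,p59), (x2,p59), (x3,p59)}
  {x1, x2, x3} × {p60} = {(x1,p60), (x2,p60), (x3,p60)}
  {x1, x2} × {p59, p60} = {(x1,p59), (x1,p60), (x2,p59), (x2,p60)}
  {x1, x2} × {p58, p59, p60} = {(x1,p58), (x1,p59), (x1,p60), (x2,p58), (x2,p59), (x2,p60)}
  {x1, x2, x3} × {p59, p60} = {(x1,p59), (x1,p60), (x2,p59), (x2,p60), (x3,p59), (x3,p60)}
  {x1, x2, x3} × {p58, p59, p60} = {(x1,p58), (x1,p59), (x1,p60), (x2,p58), (x2,p59), (x2,p60), (x3,p58), (x3,p59), (x3,p60)}
These 13 distinct sets form the basis B.
Close under arbitrary unions to get τ_{X×Y}; counting gives |τ_{X×Y}| = 30.


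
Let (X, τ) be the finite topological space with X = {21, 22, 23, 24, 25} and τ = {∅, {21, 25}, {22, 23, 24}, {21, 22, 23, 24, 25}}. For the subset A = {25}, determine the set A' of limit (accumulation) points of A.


A' = {21}

For each x ∈ X, list the open sets U ∈ τ with x ∈ U, then check whether U ∩ (A ∖ {x}) ≠ ∅ for every such U.
  x = 21: opens ∋ x are {21, 25}, {21, 22, 23, 24, 25}; each meets A ∖ {21}, so x IS a limit point.
  x = 22: open {22, 23, 24} ∋ x has {22, 23, 24} ∩ (A ∖ {22}) = ∅, so x is NOT a limit point.
  x = 23: open {22, 23, 24} ∋ x has {22, 23, 24} ∩ (A ∖ {23}) = ∅, so x is NOT a limit point.
  x = 24: open {22, 23, 24} ∋ x has {22, 23, 24} ∩ (A ∖ {24}) = ∅, so x is NOT a limit point.
  x = 25: open {21, 25} ∋ x has {21, 25} ∩ (A ∖ {25}) = ∅, so x is NOT a limit point.
Collecting: A' = {21}.


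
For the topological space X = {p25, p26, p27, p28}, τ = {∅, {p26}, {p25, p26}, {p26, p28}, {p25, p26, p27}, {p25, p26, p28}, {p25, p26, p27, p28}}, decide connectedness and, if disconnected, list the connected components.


(X, τ) is connected.

Find clopen sets (U ∈ τ with X ∖ U ∈ τ):
  U = ∅, X ∖ U = {p25, p26, p27, p28} — both open, so U is clopen.
  U = {p25, p26, p27, p28}, X ∖ U = ∅ — both open, so U is clopen.
Only trivial clopens (∅ and X) exist, so (X, τ) is connected.
Compute connected components by grouping points that agree on all clopens:
  component: {p25, p26, p27, p28}


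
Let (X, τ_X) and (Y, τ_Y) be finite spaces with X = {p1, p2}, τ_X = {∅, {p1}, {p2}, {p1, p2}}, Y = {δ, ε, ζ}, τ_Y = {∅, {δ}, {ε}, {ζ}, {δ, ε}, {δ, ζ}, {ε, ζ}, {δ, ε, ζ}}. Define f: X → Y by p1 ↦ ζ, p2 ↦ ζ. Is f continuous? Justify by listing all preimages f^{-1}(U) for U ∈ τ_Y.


f IS continuous.

Compute f^{-1}(U) for each U ∈ τ_Y:
  U = ∅: f^{-1}(U) = ∅ ∈ τ_X ✓.
  U = {δ}: f^{-1}(U) = ∅ ∈ τ_X ✓.
  U = {ε}: f^{-1}(U) = ∅ ∈ τ_X ✓.
  U = {ζ}: f^{-1}(U) = {p1, p2} ∈ τ_X ✓.
  U = {δ, ε}: f^{-1}(U) = ∅ ∈ τ_X ✓.
  U = {δ, ζ}: f^{-1}(U) = {p1, p2} ∈ τ_X ✓.
  U = {ε, ζ}: f^{-1}(U) = {p1, p2} ∈ τ_X ✓.
  U = {δ, ε, ζ}: f^{-1}(U) = {p1, p2} ∈ τ_X ✓.
Every preimage lies in τ_X, so f IS continuous.


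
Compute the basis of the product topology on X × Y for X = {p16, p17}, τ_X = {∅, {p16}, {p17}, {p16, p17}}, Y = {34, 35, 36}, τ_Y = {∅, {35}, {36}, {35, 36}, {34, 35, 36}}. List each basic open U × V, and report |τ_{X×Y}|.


Basis B = {∅ × ∅, {p16} × {35}, {p16} × {36}, {p17} × {35}, {p17} × {36}, {p16} × {35, 36}, {p16, p17} × {35}, {p16, p17} × {36}, {p17} × {35, 36}, {p16} × {34, 35, 36}, {p17} × {34, 35, 36}, {p16, p17} × {35, 36}, {p16, p17} × {34, 35, 36}}; |τ_{X×Y}| = 25.

Enumerate products U × V with U ∈ τ_X, V ∈ τ_Y (deduplicated):
  ∅ × ∅ = {} (∅)
  {p16} × {35} = {(p16,35)}
  {p16} × {36} = {(p16,36)}
  {p17} × {35} = {(p17,35)}
  {p17} × {36} = {(p17,36)}
  {p16} × {35, 36} = {(p16,35), (p16,36)}
  {p16, p17} × {35} = {(p16,35), (p17,35)}
  {p16, p17} × {36} = {(p16,36), (p17,36)}
  {p17} × {35, 36} = {(p17,35), (p17,36)}
  {p16} × {34, 35, 36} = {(p16,34), (p16,35), (p16,36)}
  {p17} × {34, 35, 36} = {(p17,34), (p17,35), (p17,36)}
  {p16, p17} × {35, 36} = {(p16,35), (p16,36), (p17,35), (p17,36)}
  {p16, p17} × {34, 35, 36} = {(p16,34), (p16,35), (p16,36), (p17,34), (p17,35), (p17,36)}
These 13 distinct sets form the basis B.
Close under arbitrary unions to get τ_{X×Y}; counting gives |τ_{X×Y}| = 25.


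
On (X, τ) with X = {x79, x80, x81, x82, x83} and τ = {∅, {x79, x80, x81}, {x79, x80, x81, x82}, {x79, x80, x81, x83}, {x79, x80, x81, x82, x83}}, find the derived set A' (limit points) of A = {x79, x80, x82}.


A' = {x79, x80, x81, x82, x83}

For each x ∈ X, list the open sets U ∈ τ with x ∈ U, then check whether U ∩ (A ∖ {x}) ≠ ∅ for every such U.
  x = x79: opens ∋ x are {x79, x80, x81}, {x79, x80, x81, x82}, {x79, x80, x81, x83}, {x79, x80, x81, x82, x83}; each meets A ∖ {x79}, so x IS a limit point.
  x = x80: opens ∋ x are {x79, x80, x81}, {x79, x80, x81, x82}, {x79, x80, x81, x83}, {x79, x80, x81, x82, x83}; each meets A ∖ {x80}, so x IS a limit point.
  x = x81: opens ∋ x are {x79, x80, x81}, {x79, x80, x81, x82}, {x79, x80, x81, x83}, {x79, x80, x81, x82, x83}; each meets A ∖ {x81}, so x IS a limit point.
  x = x82: opens ∋ x are {x79, x80, x81, x82}, {x79, x80, x81, x82, x83}; each meets A ∖ {x82}, so x IS a limit point.
  x = x83: opens ∋ x are {x79, x80, x81, x83}, {x79, x80, x81, x82, x83}; each meets A ∖ {x83}, so x IS a limit point.
Collecting: A' = {x79, x80, x81, x82, x83}.


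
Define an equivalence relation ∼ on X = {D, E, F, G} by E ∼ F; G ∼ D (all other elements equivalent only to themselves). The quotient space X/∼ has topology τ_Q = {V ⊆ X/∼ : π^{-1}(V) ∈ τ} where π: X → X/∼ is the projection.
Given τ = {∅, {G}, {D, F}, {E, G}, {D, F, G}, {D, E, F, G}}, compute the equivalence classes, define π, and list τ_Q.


X/∼ = {[D=G], [E=F]}; |τ_Q| = 2.

Equivalence classes: [D=G], [E=F].
Quotient map π: X → X/∼ sends D ↦ [D=G], E ↦ [E=F], F ↦ [E=F], G ↦ [D=G].
For each subset V ⊆ X/∼, compute π^{-1}(V) ⊆ X and check whether π^{-1}(V) ∈ τ. V is open in τ_Q iff π^{-1}(V) ∈ τ.
  V = {}: π^{-1}(V) = ∅ ∈ τ ✓.
  V = {[D=G]}: π^{-1}(V) = {D, G} ∉ τ ✗.
  V = {[E=F]}: π^{-1}(V) = {E, F} ∉ τ ✗.
  V = {[D=G], [E=F]}: π^{-1}(V) = {D, E, F, G} ∈ τ ✓.
Open sets in the quotient: τ_Q = {{}, {[D=G], [E=F]}} (2 elements).


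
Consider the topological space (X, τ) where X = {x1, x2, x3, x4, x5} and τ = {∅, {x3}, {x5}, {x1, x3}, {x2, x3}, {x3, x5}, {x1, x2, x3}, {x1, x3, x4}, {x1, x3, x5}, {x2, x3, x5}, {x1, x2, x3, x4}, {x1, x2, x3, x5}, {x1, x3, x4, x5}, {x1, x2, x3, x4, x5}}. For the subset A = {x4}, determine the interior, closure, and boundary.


int(A) = ∅, cl(A) = {x4}, ∂A = {x4}.

Closed sets in (X, τ) are complements of opens:
  closed(X, τ) = {∅, {x2}, {x4}, {x5}, {x1, x4}, {x2, x4}, {x2, x5}, {x4, x5}, {x1, x2, x4}, {x1, x4, x5}, {x2, x4, x5}, {x1, x2, x3, x4}, {x1, x2, x4, x5}, {x1, x2, x3, x4, x5}}.
int(A) = ⋃ {U ∈ τ : U ⊆ A}. Opens contained in A: ∅.
Taking the union of these: int(A) = ∅.
cl(A) = ⋂ {C closed : A ⊆ C}. Closed sets containing A: {x4}, {x1, x4}, {x2, x4}, {x4, x5}, {x1, x2, x4}, {x1, x4, x5}, {x2, x4, x5}, {x1, x2, x3, x4}, {x1, x2, x4, x5}, {x1, x2, x3, x4, x5}.
Intersecting these: cl(A) = {x4}.
∂A = cl(A) ∖ int(A) = {x4} ∖ ∅ = {x4}.


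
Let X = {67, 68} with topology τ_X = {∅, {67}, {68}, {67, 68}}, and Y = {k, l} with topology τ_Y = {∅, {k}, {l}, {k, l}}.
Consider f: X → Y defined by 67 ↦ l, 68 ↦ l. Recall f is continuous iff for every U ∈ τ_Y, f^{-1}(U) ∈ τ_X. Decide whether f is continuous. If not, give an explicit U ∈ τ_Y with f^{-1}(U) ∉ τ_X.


f IS continuous.

Compute f^{-1}(U) for each U ∈ τ_Y:
  U = ∅: f^{-1}(U) = ∅ ∈ τ_X ✓.
  U = {k}: f^{-1}(U) = ∅ ∈ τ_X ✓.
  U = {l}: f^{-1}(U) = {67, 68} ∈ τ_X ✓.
  U = {k, l}: f^{-1}(U) = {67, 68} ∈ τ_X ✓.
Every preimage lies in τ_X, so f IS continuous.


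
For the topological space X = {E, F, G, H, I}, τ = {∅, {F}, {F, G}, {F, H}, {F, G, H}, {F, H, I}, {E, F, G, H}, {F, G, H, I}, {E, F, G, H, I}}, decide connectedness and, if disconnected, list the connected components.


(X, τ) is connected.

Find clopen sets (U ∈ τ with X ∖ U ∈ τ):
  U = ∅, X ∖ U = {E, F, G, H, I} — both open, so U is clopen.
  U = {E, F, G, H, I}, X ∖ U = ∅ — both open, so U is clopen.
Only trivial clopens (∅ and X) exist, so (X, τ) is connected.
Compute connected components by grouping points that agree on all clopens:
  component: {E, F, G, H, I}


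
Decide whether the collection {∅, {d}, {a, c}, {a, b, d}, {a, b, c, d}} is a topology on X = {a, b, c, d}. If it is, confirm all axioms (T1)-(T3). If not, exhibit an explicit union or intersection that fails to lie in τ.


τ is NOT a topology on X.

Axiom (T1): ∅ ∈ τ? Yes; X ∈ τ? Yes.
Axiom (T2/T3): check pairwise unions and intersections of members of τ.
Counterexample for (T2): {d} ∪ {a, c} = {a, c, d} ∉ τ. Therefore τ is NOT a topology.


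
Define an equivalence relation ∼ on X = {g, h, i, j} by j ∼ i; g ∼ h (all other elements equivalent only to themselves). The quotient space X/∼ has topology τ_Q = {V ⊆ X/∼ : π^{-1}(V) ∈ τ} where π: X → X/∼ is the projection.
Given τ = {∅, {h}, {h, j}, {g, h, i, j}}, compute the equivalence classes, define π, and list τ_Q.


X/∼ = {[g=h], [i=j]}; |τ_Q| = 2.

Equivalence classes: [g=h], [i=j].
Quotient map π: X → X/∼ sends g ↦ [g=h], h ↦ [g=h], i ↦ [i=j], j ↦ [i=j].
For each subset V ⊆ X/∼, compute π^{-1}(V) ⊆ X and check whether π^{-1}(V) ∈ τ. V is open in τ_Q iff π^{-1}(V) ∈ τ.
  V = {}: π^{-1}(V) = ∅ ∈ τ ✓.
  V = {[g=h]}: π^{-1}(V) = {g, h} ∉ τ ✗.
  V = {[i=j]}: π^{-1}(V) = {i, j} ∉ τ ✗.
  V = {[g=h], [i=j]}: π^{-1}(V) = {g, h, i, j} ∈ τ ✓.
Open sets in the quotient: τ_Q = {{}, {[g=h], [i=j]}} (2 elements).


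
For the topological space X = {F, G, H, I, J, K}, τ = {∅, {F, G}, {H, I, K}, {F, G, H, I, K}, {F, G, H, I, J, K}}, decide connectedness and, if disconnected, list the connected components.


(X, τ) is connected.

Find clopen sets (U ∈ τ with X ∖ U ∈ τ):
  U = ∅, X ∖ U = {F, G, H, I, J, K} — both open, so U is clopen.
  U = {F, G, H, I, J, K}, X ∖ U = ∅ — both open, so U is clopen.
Only trivial clopens (∅ and X) exist, so (X, τ) is connected.
Compute connected components by grouping points that agree on all clopens:
  component: {F, G, H, I, J, K}


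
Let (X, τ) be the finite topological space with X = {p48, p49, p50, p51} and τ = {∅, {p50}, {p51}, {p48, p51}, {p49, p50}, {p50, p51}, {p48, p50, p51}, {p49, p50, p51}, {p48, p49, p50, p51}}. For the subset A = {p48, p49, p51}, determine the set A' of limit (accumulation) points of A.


A' = {p48}

For each x ∈ X, list the open sets U ∈ τ with x ∈ U, then check whether U ∩ (A ∖ {x}) ≠ ∅ for every such U.
  x = p48: opens ∋ x are {p48, p51}, {p48, p50, p51}, {p48, p49, p50, p51}; each meets A ∖ {p48}, so x IS a limit point.
  x = p49: open {p49, p50} ∋ x has {p49, p50} ∩ (A ∖ {p49}) = ∅, so x is NOT a limit point.
  x = p50: open {p50} ∋ x has {p50} ∩ (A ∖ {p50}) = ∅, so x is NOT a limit point.
  x = p51: open {p51} ∋ x has {p51} ∩ (A ∖ {p51}) = ∅, so x is NOT a limit point.
Collecting: A' = {p48}.


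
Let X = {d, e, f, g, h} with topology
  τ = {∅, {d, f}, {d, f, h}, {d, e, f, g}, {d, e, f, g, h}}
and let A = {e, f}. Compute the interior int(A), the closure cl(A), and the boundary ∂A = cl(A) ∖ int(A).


int(A) = ∅, cl(A) = {d, e, f, g, h}, ∂A = {d, e, f, g, h}.

Closed sets in (X, τ) are complements of opens:
  closed(X, τ) = {∅, {h}, {e, g}, {e, g, h}, {d, e, f, g, h}}.
int(A) = ⋃ {U ∈ τ : U ⊆ A}. Opens contained in A: ∅.
Taking the union of these: int(A) = ∅.
cl(A) = ⋂ {C closed : A ⊆ C}. Closed sets containing A: {d, e, f, g, h}.
Intersecting these: cl(A) = {d, e, f, g, h}.
∂A = cl(A) ∖ int(A) = {d, e, f, g, h} ∖ ∅ = {d, e, f, g, h}.


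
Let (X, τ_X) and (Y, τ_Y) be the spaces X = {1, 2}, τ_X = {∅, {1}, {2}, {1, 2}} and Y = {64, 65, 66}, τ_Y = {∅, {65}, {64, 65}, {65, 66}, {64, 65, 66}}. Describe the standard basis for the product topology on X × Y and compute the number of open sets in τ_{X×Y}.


Basis B = {∅ × ∅, {1} × {65}, {2} × {65}, {1} × {64, 65}, {1} × {65, 66}, {1, 2} × {65}, {2} × {64, 65}, {2} × {65, 66}, {1} × {64, 65, 66}, {2} × {64, 65, 66}, {1, 2} × {64, 65}, {1, 2} × {65, 66}, {1, 2} × {64, 65, 66}}; |τ_{X×Y}| = 25.

Enumerate products U × V with U ∈ τ_X, V ∈ τ_Y (deduplicated):
  ∅ × ∅ = {} (∅)
  {1} × {65} = {(1,65)}
  {2} × {65} = {(2,65)}
  {1} × {64, 65} = {(1,64), (1,65)}
  {1} × {65, 66} = {(1,65), (1,66)}
  {1, 2} × {65} = {(1,65), (2,65)}
  {2} × {64, 65} = {(2,64), (2,65)}
  {2} × {65, 66} = {(2,65), (2,66)}
  {1} × {64, 65, 66} = {(1,64), (1,65), (1,66)}
  {2} × {64, 65, 66} = {(2,64), (2,65), (2,66)}
  {1, 2} × {64, 65} = {(1,64), (1,65), (2,64), (2,65)}
  {1, 2} × {65, 66} = {(1,65), (1,66), (2,65), (2,66)}
  {1, 2} × {64, 65, 66} = {(1,64), (1,65), (1,66), (2,64), (2,65), (2,66)}
These 13 distinct sets form the basis B.
Close under arbitrary unions to get τ_{X×Y}; counting gives |τ_{X×Y}| = 25.


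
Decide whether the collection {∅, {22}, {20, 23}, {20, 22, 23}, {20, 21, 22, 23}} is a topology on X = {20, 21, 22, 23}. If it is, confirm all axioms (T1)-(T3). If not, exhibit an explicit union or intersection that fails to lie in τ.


τ IS a topology on X.

Axiom (T1): ∅ ∈ τ? Yes; X ∈ τ? Yes.
Axiom (T2/T3): check pairwise unions and intersections of members of τ.
All pairwise intersections and unions checked — each lies in τ. Therefore τ satisfies (T1), (T2), (T3): it IS a topology on X.


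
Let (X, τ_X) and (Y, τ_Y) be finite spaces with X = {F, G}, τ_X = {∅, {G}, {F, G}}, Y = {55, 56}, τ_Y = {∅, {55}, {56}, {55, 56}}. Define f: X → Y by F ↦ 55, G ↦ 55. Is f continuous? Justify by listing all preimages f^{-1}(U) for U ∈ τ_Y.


f IS continuous.

Compute f^{-1}(U) for each U ∈ τ_Y:
  U = ∅: f^{-1}(U) = ∅ ∈ τ_X ✓.
  U = {55}: f^{-1}(U) = {F, G} ∈ τ_X ✓.
  U = {56}: f^{-1}(U) = ∅ ∈ τ_X ✓.
  U = {55, 56}: f^{-1}(U) = {F, G} ∈ τ_X ✓.
Every preimage lies in τ_X, so f IS continuous.
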